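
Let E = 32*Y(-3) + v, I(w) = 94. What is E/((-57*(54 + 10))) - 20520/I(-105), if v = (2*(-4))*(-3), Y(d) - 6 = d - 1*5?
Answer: -4678325/21432 ≈ -218.29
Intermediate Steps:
Y(d) = 1 + d (Y(d) = 6 + (d - 1*5) = 6 + (d - 5) = 6 + (-5 + d) = 1 + d)
v = 24 (v = -8*(-3) = 24)
E = -40 (E = 32*(1 - 3) + 24 = 32*(-2) + 24 = -64 + 24 = -40)
E/((-57*(54 + 10))) - 20520/I(-105) = -40*(-1/(57*(54 + 10))) - 20520/94 = -40/((-57*64)) - 20520*1/94 = -40/(-3648) - 10260/47 = -40*(-1/3648) - 10260/47 = 5/456 - 10260/47 = -4678325/21432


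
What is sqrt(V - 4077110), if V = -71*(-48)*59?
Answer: I*sqrt(3876038) ≈ 1968.8*I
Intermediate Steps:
V = 201072 (V = 3408*59 = 201072)
sqrt(V - 4077110) = sqrt(201072 - 4077110) = sqrt(-3876038) = I*sqrt(3876038)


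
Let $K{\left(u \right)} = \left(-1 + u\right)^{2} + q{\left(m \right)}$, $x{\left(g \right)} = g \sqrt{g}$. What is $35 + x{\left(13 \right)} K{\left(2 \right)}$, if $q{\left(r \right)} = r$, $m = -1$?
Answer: $35$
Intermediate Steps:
$x{\left(g \right)} = g^{\frac{3}{2}}$
$K{\left(u \right)} = -1 + \left(-1 + u\right)^{2}$ ($K{\left(u \right)} = \left(-1 + u\right)^{2} - 1 = -1 + \left(-1 + u\right)^{2}$)
$35 + x{\left(13 \right)} K{\left(2 \right)} = 35 + 13^{\frac{3}{2}} \cdot 2 \left(-2 + 2\right) = 35 + 13 \sqrt{13} \cdot 2 \cdot 0 = 35 + 13 \sqrt{13} \cdot 0 = 35 + 0 = 35$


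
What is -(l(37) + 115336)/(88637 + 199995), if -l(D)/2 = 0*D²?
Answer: -14417/36079 ≈ -0.39960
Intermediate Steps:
l(D) = 0 (l(D) = -0*D² = -2*0 = 0)
-(l(37) + 115336)/(88637 + 199995) = -(0 + 115336)/(88637 + 199995) = -115336/288632 = -1*14417/36079 = -14417/36079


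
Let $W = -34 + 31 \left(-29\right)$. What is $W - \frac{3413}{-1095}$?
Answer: $- \frac{1018222}{1095} \approx -929.88$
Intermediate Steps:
$W = -933$ ($W = -34 - 899 = -933$)
$W - \frac{3413}{-1095} = -933 - \frac{3413}{-1095} = -933 - - \frac{3413}{1095} = -933 + \frac{3413}{1095} = - \frac{1018222}{1095}$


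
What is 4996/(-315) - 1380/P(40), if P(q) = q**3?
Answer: -3201787/201600 ≈ -15.882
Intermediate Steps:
4996/(-315) - 1380/P(40) = 4996/(-315) - 1380/(40**3) = 4996*(-1/315) - 1380/64000 = -4996/315 - 1380*1/64000 = -4996/315 - 69/3200 = -3201787/201600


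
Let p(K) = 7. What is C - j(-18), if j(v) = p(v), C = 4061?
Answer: 4054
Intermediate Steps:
j(v) = 7
C - j(-18) = 4061 - 1*7 = 4061 - 7 = 4054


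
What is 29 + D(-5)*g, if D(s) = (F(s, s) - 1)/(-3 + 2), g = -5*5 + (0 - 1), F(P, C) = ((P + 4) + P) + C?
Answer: -283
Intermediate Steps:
F(P, C) = 4 + C + 2*P (F(P, C) = ((4 + P) + P) + C = (4 + 2*P) + C = 4 + C + 2*P)
g = -26 (g = -25 - 1 = -26)
D(s) = -3 - 3*s (D(s) = ((4 + s + 2*s) - 1)/(-3 + 2) = ((4 + 3*s) - 1)/(-1) = (3 + 3*s)*(-1) = -3 - 3*s)
29 + D(-5)*g = 29 + (-3 - 3*(-5))*(-26) = 29 + (-3 + 15)*(-26) = 29 + 12*(-26) = 29 - 312 = -283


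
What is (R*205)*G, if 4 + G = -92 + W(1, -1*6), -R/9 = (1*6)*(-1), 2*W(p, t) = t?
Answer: -1095930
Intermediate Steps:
W(p, t) = t/2
R = 54 (R = -9*1*6*(-1) = -54*(-1) = -9*(-6) = 54)
G = -99 (G = -4 + (-92 + (-1*6)/2) = -4 + (-92 + (½)*(-6)) = -4 + (-92 - 3) = -4 - 95 = -99)
(R*205)*G = (54*205)*(-99) = 11070*(-99) = -1095930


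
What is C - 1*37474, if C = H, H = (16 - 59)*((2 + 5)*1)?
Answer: -37775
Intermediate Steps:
H = -301 ≈ -301.00
C = -301
C - 1*37474 = -301 - 1*37474 = -301 - 37474 = -37775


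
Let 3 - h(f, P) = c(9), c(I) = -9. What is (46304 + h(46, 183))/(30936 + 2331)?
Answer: 46316/33267 ≈ 1.3923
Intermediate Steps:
h(f, P) = 12 (h(f, P) = 3 - 1*(-9) = 3 + 9 = 12)
(46304 + h(46, 183))/(30936 + 2331) = (46304 + 12)/(30936 + 2331) = 46316/33267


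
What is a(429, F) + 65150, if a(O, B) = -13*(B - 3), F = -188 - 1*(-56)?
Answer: 66905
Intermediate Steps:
F = -132 (F = -188 + 56 = -132)
a(O, B) = 39 - 13*B (a(O, B) = -13*(-3 + B) = 39 - 13*B)
a(429, F) + 65150 = (39 - 13*(-132)) + 65150 = (39 + 1716) + 65150 = 1755 + 65150 = 66905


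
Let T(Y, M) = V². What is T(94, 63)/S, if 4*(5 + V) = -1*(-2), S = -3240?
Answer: -1/160 ≈ -0.0062500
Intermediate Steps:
V = -9/2 (V = -5 + (-1*(-2))/4 = -5 + (¼)*2 = -5 + ½ = -9/2 ≈ -4.5000)
T(Y, M) = 81/4 (T(Y, M) = (-9/2)² = 81/4)
T(94, 63)/S = (81/4)/(-3240) = (81/4)*(-1/3240) = -1/160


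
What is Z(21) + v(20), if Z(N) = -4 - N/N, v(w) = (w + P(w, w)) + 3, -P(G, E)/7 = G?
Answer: -122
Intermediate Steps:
P(G, E) = -7*G
v(w) = 3 - 6*w (v(w) = (w - 7*w) + 3 = -6*w + 3 = 3 - 6*w)
Z(N) = -5 (Z(N) = -4 - 1*1 = -4 - 1 = -5)
Z(21) + v(20) = -5 + (3 - 6*20) = -5 + (3 - 120) = -5 - 117 = -122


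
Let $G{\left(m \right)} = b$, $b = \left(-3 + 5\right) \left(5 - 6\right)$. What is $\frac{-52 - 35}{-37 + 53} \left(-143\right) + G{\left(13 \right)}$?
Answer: $\frac{12409}{16} \approx 775.56$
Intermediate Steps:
$b = -2$ ($b = 2 \left(-1\right) = -2$)
$G{\left(m \right)} = -2$
$\frac{-52 - 35}{-37 + 53} \left(-143\right) + G{\left(13 \right)} = \frac{-52 - 35}{-37 + 53} \left(-143\right) - 2 = - \frac{87}{16} \left(-143\right) - 2 = \left(-87\right) \frac{1}{16} \left(-143\right) - 2 = \left(- \frac{87}{16}\right) \left(-143\right) - 2 = \frac{12441}{16} - 2 = \frac{12409}{16}$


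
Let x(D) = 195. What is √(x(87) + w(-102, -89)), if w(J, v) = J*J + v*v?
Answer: 2*√4630 ≈ 136.09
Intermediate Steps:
w(J, v) = J² + v²
√(x(87) + w(-102, -89)) = √(195 + ((-102)² + (-89)²)) = √(195 + (10404 + 7921)) = √(195 + 18325) = √18520 = 2*√4630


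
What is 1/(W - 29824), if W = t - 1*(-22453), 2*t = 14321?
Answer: -2/421 ≈ -0.0047506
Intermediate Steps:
t = 14321/2 (t = (½)*14321 = 14321/2 ≈ 7160.5)
W = 59227/2 (W = 14321/2 - 1*(-22453) = 14321/2 + 22453 = 59227/2 ≈ 29614.)
1/(W - 29824) = 1/(59227/2 - 29824) = 1/(-421/2) = -2/421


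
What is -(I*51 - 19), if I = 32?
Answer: -1613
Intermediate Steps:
-(I*51 - 19) = -(32*51 - 19) = -(1632 - 19) = -1*1613 = -1613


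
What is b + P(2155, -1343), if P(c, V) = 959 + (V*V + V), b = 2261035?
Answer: 4064300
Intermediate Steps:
P(c, V) = 959 + V + V² (P(c, V) = 959 + (V² + V) = 959 + (V + V²) = 959 + V + V²)
b + P(2155, -1343) = 2261035 + (959 - 1343 + (-1343)²) = 2261035 + (959 - 1343 + 1803649) = 2261035 + 1803265 = 4064300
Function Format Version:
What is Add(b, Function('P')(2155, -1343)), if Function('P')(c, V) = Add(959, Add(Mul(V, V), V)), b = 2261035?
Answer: 4064300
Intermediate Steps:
Function('P')(c, V) = Add(959, V, Pow(V, 2)) (Function('P')(c, V) = Add(959, Add(Pow(V, 2), V)) = Add(959, Add(V, Pow(V, 2))) = Add(959, V, Pow(V, 2)))
Add(b, Function('P')(2155, -1343)) = Add(2261035, Add(959, -1343, Pow(-1343, 2))) = Add(2261035, Add(959, -1343, 1803649)) = Add(2261035, 1803265) = 4064300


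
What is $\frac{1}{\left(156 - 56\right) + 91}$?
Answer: $\frac{1}{191} \approx 0.0052356$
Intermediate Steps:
$\frac{1}{\left(156 - 56\right) + 91} = \frac{1}{100 + 91} = \frac{1}{191}$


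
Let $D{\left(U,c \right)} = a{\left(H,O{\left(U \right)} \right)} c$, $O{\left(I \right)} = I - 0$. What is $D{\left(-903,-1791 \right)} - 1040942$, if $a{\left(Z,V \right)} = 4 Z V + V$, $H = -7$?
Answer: $-44707313$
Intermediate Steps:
$O{\left(I \right)} = I$ ($O{\left(I \right)} = I + \left(-4 + 4\right) = I + 0 = I$)
$a{\left(Z,V \right)} = V + 4 V Z$ ($a{\left(Z,V \right)} = 4 V Z + V = V + 4 V Z$)
$D{\left(U,c \right)} = - 27 U c$ ($D{\left(U,c \right)} = U \left(1 + 4 \left(-7\right)\right) c = U \left(1 - 28\right) c = U \left(-27\right) c = - 27 U c$)
$D{\left(-903,-1791 \right)} - 1040942 = \left(-27\right) \left(-903\right) \left(-1791\right) - 1040942 = -43666371 - 1040942 = -44707313$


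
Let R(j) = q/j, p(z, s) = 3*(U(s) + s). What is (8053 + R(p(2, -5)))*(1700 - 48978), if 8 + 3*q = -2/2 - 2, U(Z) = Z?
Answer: -17133098059/45 ≈ -3.8074e+8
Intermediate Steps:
q = -11/3 (q = -8/3 + (-2/2 - 2)/3 = -8/3 + ((½)*(-2) - 2)/3 = -8/3 + (-1 - 2)/3 = -8/3 + (⅓)*(-3) = -8/3 - 1 = -11/3 ≈ -3.6667)
p(z, s) = 6*s (p(z, s) = 3*(s + s) = 3*(2*s) = 6*s)
R(j) = -11/(3*j)
(8053 + R(p(2, -5)))*(1700 - 48978) = (8053 - 11/(3*(6*(-5))))*(1700 - 48978) = (8053 - 11/3/(-30))*(-47278) = (8053 - 11/3*(-1/30))*(-47278) = (8053 + 11/90)*(-47278) = (724781/90)*(-47278) = -17133098059/45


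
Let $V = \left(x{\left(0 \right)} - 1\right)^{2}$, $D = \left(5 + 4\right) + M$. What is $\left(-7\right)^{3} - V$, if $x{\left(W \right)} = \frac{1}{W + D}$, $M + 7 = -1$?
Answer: $-343$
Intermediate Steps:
$M = -8$ ($M = -7 - 1 = -8$)
$D = 1$ ($D = \left(5 + 4\right) - 8 = 9 - 8 = 1$)
$x{\left(W \right)} = \frac{1}{1 + W}$ ($x{\left(W \right)} = \frac{1}{W + 1} = \frac{1}{1 + W}$)
$V = 0$ ($V = \left(\frac{1}{1 + 0} - 1\right)^{2} = \left(1^{-1} - 1\right)^{2} = \left(1 - 1\right)^{2} = 0^{2} = 0$)
$\left(-7\right)^{3} - V = \left(-7\right)^{3} - 0 = -343 + 0 = -343$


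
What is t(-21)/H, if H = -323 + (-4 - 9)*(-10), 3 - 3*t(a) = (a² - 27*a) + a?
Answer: 328/193 ≈ 1.6995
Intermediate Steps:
t(a) = 1 - a²/3 + 26*a/3 (t(a) = 1 - ((a² - 27*a) + a)/3 = 1 - (a² - 26*a)/3 = 1 + (-a²/3 + 26*a/3) = 1 - a²/3 + 26*a/3)
H = -193 (H = -323 - 13*(-10) = -323 + 130 = -193)
t(-21)/H = (1 - ⅓*(-21)² + (26/3)*(-21))/(-193) = (1 - ⅓*441 - 182)*(-1/193) = (1 - 147 - 182)*(-1/193) = -328*(-1/193) = 328/193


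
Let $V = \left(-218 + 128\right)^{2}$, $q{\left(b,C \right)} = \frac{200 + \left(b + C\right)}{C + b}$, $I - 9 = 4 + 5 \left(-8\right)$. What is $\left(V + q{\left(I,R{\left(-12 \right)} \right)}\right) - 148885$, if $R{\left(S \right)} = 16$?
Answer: $- \frac{1548824}{11} \approx -1.408 \cdot 10^{5}$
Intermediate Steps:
$I = -27$ ($I = 9 + \left(4 + 5 \left(-8\right)\right) = 9 + \left(4 - 40\right) = 9 - 36 = -27$)
$q{\left(b,C \right)} = \frac{200 + C + b}{C + b}$ ($q{\left(b,C \right)} = \frac{200 + \left(C + b\right)}{C + b} = \frac{200 + C + b}{C + b}$)
$V = 8100$ ($V = \left(-90\right)^{2} = 8100$)
$\left(V + q{\left(I,R{\left(-12 \right)} \right)}\right) - 148885 = \left(8100 + \frac{200 + 16 - 27}{16 - 27}\right) - 148885 = \left(8100 + \frac{1}{-11} \cdot 189\right) - 148885 = \left(8100 - \frac{189}{11}\right) - 148885 = \frac{88911}{11} - 148885 = - \frac{1548824}{11}$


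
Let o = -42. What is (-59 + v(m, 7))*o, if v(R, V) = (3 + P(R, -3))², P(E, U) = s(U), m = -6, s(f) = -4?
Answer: 2436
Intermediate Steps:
P(E, U) = -4
v(R, V) = 1 (v(R, V) = (3 - 4)² = (-1)² = 1)
(-59 + v(m, 7))*o = (-59 + 1)*(-42) = -58*(-42) = 2436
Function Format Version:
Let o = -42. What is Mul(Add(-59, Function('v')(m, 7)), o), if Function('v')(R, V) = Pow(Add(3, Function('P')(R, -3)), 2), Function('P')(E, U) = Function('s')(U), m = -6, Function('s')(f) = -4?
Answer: 2436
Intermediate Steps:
Function('P')(E, U) = -4
Function('v')(R, V) = 1 (Function('v')(R, V) = Pow(Add(3, -4), 2) = Pow(-1, 2) = 1)
Mul(Add(-59, Function('v')(m, 7)), o) = Mul(Add(-59, 1), -42) = Mul(-58, -42) = 2436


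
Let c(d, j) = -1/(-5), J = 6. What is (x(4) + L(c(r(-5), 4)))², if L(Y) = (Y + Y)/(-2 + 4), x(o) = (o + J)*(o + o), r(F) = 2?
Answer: 160801/25 ≈ 6432.0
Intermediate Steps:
x(o) = 2*o*(6 + o) (x(o) = (o + 6)*(o + o) = (6 + o)*(2*o) = 2*o*(6 + o))
c(d, j) = ⅕ (c(d, j) = -1*(-⅕) = ⅕)
L(Y) = Y (L(Y) = (2*Y)/2 = (2*Y)*(½) = Y)
(x(4) + L(c(r(-5), 4)))² = (2*4*(6 + 4) + ⅕)² = (2*4*10 + ⅕)² = (80 + ⅕)² = (401/5)² = 160801/25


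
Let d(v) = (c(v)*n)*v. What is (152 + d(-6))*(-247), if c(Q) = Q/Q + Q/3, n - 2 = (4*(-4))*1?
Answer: -16796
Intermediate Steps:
n = -14 (n = 2 + (4*(-4))*1 = 2 - 16*1 = 2 - 16 = -14)
c(Q) = 1 + Q/3 (c(Q) = 1 + Q*(⅓) = 1 + Q/3)
d(v) = v*(-14 - 14*v/3) (d(v) = ((1 + v/3)*(-14))*v = (-14 - 14*v/3)*v = v*(-14 - 14*v/3))
(152 + d(-6))*(-247) = (152 - 14/3*(-6)*(3 - 6))*(-247) = (152 - 14/3*(-6)*(-3))*(-247) = (152 - 84)*(-247) = 68*(-247) = -16796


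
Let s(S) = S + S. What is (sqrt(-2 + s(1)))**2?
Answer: 0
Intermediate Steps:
s(S) = 2*S
(sqrt(-2 + s(1)))**2 = (sqrt(-2 + 2*1))**2 = (sqrt(-2 + 2))**2 = (sqrt(0))**2 = 0**2 = 0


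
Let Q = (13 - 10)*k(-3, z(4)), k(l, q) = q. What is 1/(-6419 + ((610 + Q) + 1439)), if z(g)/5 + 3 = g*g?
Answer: -1/4175 ≈ -0.00023952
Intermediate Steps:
z(g) = -15 + 5*g² (z(g) = -15 + 5*(g*g) = -15 + 5*g²)
Q = 195 (Q = (13 - 10)*(-15 + 5*4²) = 3*(-15 + 5*16) = 3*(-15 + 80) = 3*65 = 195)
1/(-6419 + ((610 + Q) + 1439)) = 1/(-6419 + ((610 + 195) + 1439)) = 1/(-6419 + (805 + 1439)) = 1/(-6419 + 2244) = 1/(-4175) = -1/4175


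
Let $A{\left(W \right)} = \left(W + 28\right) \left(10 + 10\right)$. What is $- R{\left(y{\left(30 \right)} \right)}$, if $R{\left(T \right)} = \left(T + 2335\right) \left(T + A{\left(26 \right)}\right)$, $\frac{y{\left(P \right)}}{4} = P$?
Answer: $-2946000$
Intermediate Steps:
$A{\left(W \right)} = 560 + 20 W$ ($A{\left(W \right)} = \left(28 + W\right) 20 = 560 + 20 W$)
$y{\left(P \right)} = 4 P$
$R{\left(T \right)} = \left(1080 + T\right) \left(2335 + T\right)$ ($R{\left(T \right)} = \left(T + 2335\right) \left(T + \left(560 + 20 \cdot 26\right)\right) = \left(2335 + T\right) \left(T + \left(560 + 520\right)\right) = \left(2335 + T\right) \left(T + 1080\right) = \left(2335 + T\right) \left(1080 + T\right) = \left(1080 + T\right) \left(2335 + T\right)$)
$- R{\left(y{\left(30 \right)} \right)} = - (2521800 + \left(4 \cdot 30\right)^{2} + 3415 \cdot 4 \cdot 30) = - (2521800 + 120^{2} + 3415 \cdot 120) = - (2521800 + 14400 + 409800) = \left(-1\right) 2946000 = -2946000$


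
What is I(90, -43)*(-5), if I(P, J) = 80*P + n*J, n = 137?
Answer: -6545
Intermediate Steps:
I(P, J) = 80*P + 137*J
I(90, -43)*(-5) = (80*90 + 137*(-43))*(-5) = (7200 - 5891)*(-5) = 1309*(-5) = -6545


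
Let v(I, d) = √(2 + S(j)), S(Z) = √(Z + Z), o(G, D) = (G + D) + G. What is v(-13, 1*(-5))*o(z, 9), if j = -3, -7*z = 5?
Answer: 53*√(2 + I*√6)/7 ≈ 12.164 + 5.7719*I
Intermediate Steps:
z = -5/7 (z = -⅐*5 = -5/7 ≈ -0.71429)
o(G, D) = D + 2*G (o(G, D) = (D + G) + G = D + 2*G)
S(Z) = √2*√Z (S(Z) = √(2*Z) = √2*√Z)
v(I, d) = √(2 + I*√6) (v(I, d) = √(2 + √2*√(-3)) = √(2 + √2*(I*√3)) = √(2 + I*√6))
v(-13, 1*(-5))*o(z, 9) = √(2 + I*√6)*(9 + 2*(-5/7)) = √(2 + I*√6)*(9 - 10/7) = √(2 + I*√6)*(53/7) = 53*√(2 + I*√6)/7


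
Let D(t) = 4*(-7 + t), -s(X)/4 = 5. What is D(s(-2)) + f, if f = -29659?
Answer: -29767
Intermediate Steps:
s(X) = -20 (s(X) = -4*5 = -20)
D(t) = -28 + 4*t
D(s(-2)) + f = (-28 + 4*(-20)) - 29659 = (-28 - 80) - 29659 = -108 - 29659 = -29767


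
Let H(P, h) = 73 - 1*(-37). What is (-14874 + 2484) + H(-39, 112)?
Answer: -12280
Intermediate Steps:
H(P, h) = 110 (H(P, h) = 73 + 37 = 110)
(-14874 + 2484) + H(-39, 112) = (-14874 + 2484) + 110 = -12390 + 110 = -12280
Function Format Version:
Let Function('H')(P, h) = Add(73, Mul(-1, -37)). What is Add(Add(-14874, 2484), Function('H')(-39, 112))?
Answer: -12280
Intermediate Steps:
Function('H')(P, h) = 110 (Function('H')(P, h) = Add(73, 37) = 110)
Add(Add(-14874, 2484), Function('H')(-39, 112)) = Add(Add(-14874, 2484), 110) = Add(-12390, 110) = -12280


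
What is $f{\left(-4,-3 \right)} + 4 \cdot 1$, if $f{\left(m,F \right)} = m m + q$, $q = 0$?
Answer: $20$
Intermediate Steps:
$f{\left(m,F \right)} = m^{2}$ ($f{\left(m,F \right)} = m m + 0 = m^{2} + 0 = m^{2}$)
$f{\left(-4,-3 \right)} + 4 \cdot 1 = \left(-4\right)^{2} + 4 \cdot 1 = 16 + 4 = 20$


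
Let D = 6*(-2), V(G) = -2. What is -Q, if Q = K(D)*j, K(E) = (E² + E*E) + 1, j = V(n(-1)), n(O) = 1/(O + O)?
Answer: 578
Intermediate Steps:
n(O) = 1/(2*O)
j = -2
D = -12
K(E) = 1 + 2*E² (K(E) = (E² + E²) + 1 = 2*E² + 1 = 1 + 2*E²)
Q = -578 (Q = (1 + 2*(-12)²)*(-2) = (1 + 2*144)*(-2) = (1 + 288)*(-2) = 289*(-2) = -578)
-Q = -1*(-578) = 578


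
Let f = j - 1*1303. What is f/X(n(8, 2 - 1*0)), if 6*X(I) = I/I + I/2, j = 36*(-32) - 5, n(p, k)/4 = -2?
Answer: 4920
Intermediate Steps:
n(p, k) = -8 (n(p, k) = 4*(-2) = -8)
j = -1157 (j = -1152 - 5 = -1157)
X(I) = ⅙ + I/12 (X(I) = (I/I + I/2)/6 = (1 + I*(½))/6 = (1 + I/2)/6 = ⅙ + I/12)
f = -2460 (f = -1157 - 1*1303 = -1157 - 1303 = -2460)
f/X(n(8, 2 - 1*0)) = -2460/(⅙ + (1/12)*(-8)) = -2460/(⅙ - ⅔) = -2460/(-½) = -2460*(-2) = 4920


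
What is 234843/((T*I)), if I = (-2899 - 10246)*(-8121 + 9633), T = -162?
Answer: 11183/153323280 ≈ 7.2937e-5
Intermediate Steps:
I = -19875240 (I = -13145*1512 = -19875240)
234843/((T*I)) = 234843/((-162*(-19875240))) = 234843/3219788880 = 234843*(1/3219788880) = 11183/153323280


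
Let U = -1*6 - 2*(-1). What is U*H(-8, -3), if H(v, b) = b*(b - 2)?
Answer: -60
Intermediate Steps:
H(v, b) = b*(-2 + b)
U = -4 (U = -6 + 2 = -4)
U*H(-8, -3) = -(-12)*(-2 - 3) = -(-12)*(-5) = -4*15 = -60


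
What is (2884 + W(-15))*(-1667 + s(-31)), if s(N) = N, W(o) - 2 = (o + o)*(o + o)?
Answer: -6428628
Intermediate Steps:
W(o) = 2 + 4*o² (W(o) = 2 + (o + o)*(o + o) = 2 + (2*o)*(2*o) = 2 + 4*o²)
(2884 + W(-15))*(-1667 + s(-31)) = (2884 + (2 + 4*(-15)²))*(-1667 - 31) = (2884 + (2 + 4*225))*(-1698) = (2884 + (2 + 900))*(-1698) = (2884 + 902)*(-1698) = 3786*(-1698) = -6428628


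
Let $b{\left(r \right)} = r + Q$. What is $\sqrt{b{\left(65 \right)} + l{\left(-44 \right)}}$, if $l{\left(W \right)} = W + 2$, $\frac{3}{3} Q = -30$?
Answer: $i \sqrt{7} \approx 2.6458 i$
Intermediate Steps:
$Q = -30$
$b{\left(r \right)} = -30 + r$ ($b{\left(r \right)} = r - 30 = -30 + r$)
$l{\left(W \right)} = 2 + W$
$\sqrt{b{\left(65 \right)} + l{\left(-44 \right)}} = \sqrt{\left(-30 + 65\right) + \left(2 - 44\right)} = \sqrt{35 - 42} = \sqrt{-7} = i \sqrt{7}$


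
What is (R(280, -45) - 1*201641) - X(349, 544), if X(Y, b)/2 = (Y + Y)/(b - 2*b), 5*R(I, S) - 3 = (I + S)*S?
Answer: -138551927/680 ≈ -2.0375e+5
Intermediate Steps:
R(I, S) = 3/5 + S*(I + S)/5 (R(I, S) = 3/5 + ((I + S)*S)/5 = 3/5 + (S*(I + S))/5 = 3/5 + S*(I + S)/5)
X(Y, b) = -4*Y/b (X(Y, b) = 2*((Y + Y)/(b - 2*b)) = 2*((2*Y)/((-b))) = 2*((2*Y)*(-1/b)) = 2*(-2*Y/b) = -4*Y/b)
(R(280, -45) - 1*201641) - X(349, 544) = ((3/5 + (1/5)*(-45)**2 + (1/5)*280*(-45)) - 1*201641) - (-4)*349/544 = ((3/5 + (1/5)*2025 - 2520) - 201641) - (-4)*349/544 = ((3/5 + 405 - 2520) - 201641) - 1*(-349/136) = (-10572/5 - 201641) + 349/136 = -1018777/5 + 349/136 = -138551927/680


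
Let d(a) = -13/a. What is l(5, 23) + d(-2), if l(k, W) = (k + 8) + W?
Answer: 85/2 ≈ 42.500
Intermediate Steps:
l(k, W) = 8 + W + k (l(k, W) = (8 + k) + W = 8 + W + k)
l(5, 23) + d(-2) = (8 + 23 + 5) - 13/(-2) = 36 - 13*(-½) = 36 + 13/2 = 85/2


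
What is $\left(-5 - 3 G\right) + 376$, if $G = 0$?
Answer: $371$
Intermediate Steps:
$\left(-5 - 3 G\right) + 376 = \left(-5 - 0\right) + 376 = \left(-5 + 0\right) + 376 = -5 + 376 = 371$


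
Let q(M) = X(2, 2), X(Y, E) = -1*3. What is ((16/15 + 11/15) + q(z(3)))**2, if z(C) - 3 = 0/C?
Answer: 36/25 ≈ 1.4400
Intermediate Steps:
X(Y, E) = -3
z(C) = 3 (z(C) = 3 + 0/C = 3 + 0 = 3)
q(M) = -3
((16/15 + 11/15) + q(z(3)))**2 = ((16/15 + 11/15) - 3)**2 = (9/5 - 3)**2 = (-6/5)**2 = 36/25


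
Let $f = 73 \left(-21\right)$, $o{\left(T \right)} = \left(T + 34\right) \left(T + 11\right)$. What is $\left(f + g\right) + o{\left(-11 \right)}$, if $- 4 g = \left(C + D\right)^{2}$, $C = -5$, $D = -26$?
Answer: $- \frac{7093}{4} \approx -1773.3$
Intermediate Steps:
$o{\left(T \right)} = \left(11 + T\right) \left(34 + T\right)$ ($o{\left(T \right)} = \left(34 + T\right) \left(11 + T\right) = \left(11 + T\right) \left(34 + T\right)$)
$f = -1533$
$g = - \frac{961}{4}$ ($g = - \frac{\left(-5 - 26\right)^{2}}{4} = - \frac{\left(-31\right)^{2}}{4} = \left(- \frac{1}{4}\right) 961 = - \frac{961}{4} \approx -240.25$)
$\left(f + g\right) + o{\left(-11 \right)} = \left(-1533 - \frac{961}{4}\right) + \left(374 + \left(-11\right)^{2} + 45 \left(-11\right)\right) = - \frac{7093}{4} + \left(374 + 121 - 495\right) = - \frac{7093}{4} + 0 = - \frac{7093}{4}$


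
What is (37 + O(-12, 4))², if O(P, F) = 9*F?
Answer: 5329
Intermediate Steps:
(37 + O(-12, 4))² = (37 + 9*4)² = (37 + 36)² = 73² = 5329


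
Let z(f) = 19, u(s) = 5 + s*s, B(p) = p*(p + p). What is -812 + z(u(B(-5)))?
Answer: -793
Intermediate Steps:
B(p) = 2*p² (B(p) = p*(2*p) = 2*p²)
u(s) = 5 + s²
-812 + z(u(B(-5))) = -812 + 19 = -793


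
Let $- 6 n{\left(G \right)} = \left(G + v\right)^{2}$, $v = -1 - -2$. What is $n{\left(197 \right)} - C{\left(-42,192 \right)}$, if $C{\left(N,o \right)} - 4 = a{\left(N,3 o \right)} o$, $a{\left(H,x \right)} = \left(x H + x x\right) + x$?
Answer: $-59173258$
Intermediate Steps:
$v = 1$ ($v = -1 + 2 = 1$)
$a{\left(H,x \right)} = x + x^{2} + H x$ ($a{\left(H,x \right)} = \left(H x + x^{2}\right) + x = \left(x^{2} + H x\right) + x = x + x^{2} + H x$)
$n{\left(G \right)} = - \frac{\left(1 + G\right)^{2}}{6}$ ($n{\left(G \right)} = - \frac{\left(G + 1\right)^{2}}{6} = - \frac{\left(1 + G\right)^{2}}{6}$)
$C{\left(N,o \right)} = 4 + 3 o^{2} \left(1 + N + 3 o\right)$ ($C{\left(N,o \right)} = 4 + 3 o \left(1 + N + 3 o\right) o = 4 + 3 o^{2} \left(1 + N + 3 o\right)$)
$n{\left(197 \right)} - C{\left(-42,192 \right)} = - \frac{\left(1 + 197\right)^{2}}{6} - \left(4 + 3 \cdot 192^{2} \left(1 - 42 + 3 \cdot 192\right)\right) = - \frac{198^{2}}{6} - \left(4 + 3 \cdot 36864 \left(1 - 42 + 576\right)\right) = \left(- \frac{1}{6}\right) 39204 - \left(4 + 3 \cdot 36864 \cdot 535\right) = -6534 - \left(4 + 59166720\right) = -6534 - 59166724 = -59173258$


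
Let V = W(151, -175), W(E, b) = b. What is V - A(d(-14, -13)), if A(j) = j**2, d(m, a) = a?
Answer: -344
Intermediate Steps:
V = -175
V - A(d(-14, -13)) = -175 - 1*(-13)**2 = -175 - 1*169 = -175 - 169 = -344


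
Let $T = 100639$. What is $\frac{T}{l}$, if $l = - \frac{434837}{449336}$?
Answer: $- \frac{45220725704}{434837} \approx -1.0399 \cdot 10^{5}$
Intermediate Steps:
$l = - \frac{434837}{449336}$ ($l = \left(-434837\right) \frac{1}{449336} = - \frac{434837}{449336} \approx -0.96773$)
$\frac{T}{l} = \frac{100639}{- \frac{434837}{449336}} = 100639 \left(- \frac{449336}{434837}\right) = - \frac{45220725704}{434837}$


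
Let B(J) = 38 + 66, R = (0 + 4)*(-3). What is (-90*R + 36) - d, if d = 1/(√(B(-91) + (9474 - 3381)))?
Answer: 1116 - √6197/6197 ≈ 1116.0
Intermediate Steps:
R = -12 (R = 4*(-3) = -12)
B(J) = 104
d = √6197/6197 (d = 1/(√(104 + (9474 - 3381))) = 1/(√(104 + 6093)) = 1/(√6197) = √6197/6197 ≈ 0.012703)
(-90*R + 36) - d = (-90*(-12) + 36) - √6197/6197 = (1080 + 36) - √6197/6197 = 1116 - √6197/6197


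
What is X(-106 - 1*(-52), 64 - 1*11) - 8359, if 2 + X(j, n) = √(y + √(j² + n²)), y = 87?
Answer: -8361 + √(87 + 5*√229) ≈ -8348.3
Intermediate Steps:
X(j, n) = -2 + √(87 + √(j² + n²))
X(-106 - 1*(-52), 64 - 1*11) - 8359 = (-2 + √(87 + √((-106 - 1*(-52))² + (64 - 1*11)²))) - 8359 = (-2 + √(87 + √((-106 + 52)² + (64 - 11)²))) - 8359 = (-2 + √(87 + √((-54)² + 53²))) - 8359 = (-2 + √(87 + √(2916 + 2809))) - 8359 = (-2 + √(87 + √5725)) - 8359 = (-2 + √(87 + 5*√229)) - 8359 = -8361 + √(87 + 5*√229)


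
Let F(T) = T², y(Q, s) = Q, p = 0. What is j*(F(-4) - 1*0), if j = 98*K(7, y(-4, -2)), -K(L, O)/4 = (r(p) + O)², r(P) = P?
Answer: -100352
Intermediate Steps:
K(L, O) = -4*O² (K(L, O) = -4*(0 + O)² = -4*O²)
j = -6272 (j = 98*(-4*(-4)²) = 98*(-4*16) = 98*(-64) = -6272)
j*(F(-4) - 1*0) = -6272*((-4)² - 1*0) = -6272*(16 + 0) = -6272*16 = -100352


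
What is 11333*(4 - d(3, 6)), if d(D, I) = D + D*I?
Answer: -192661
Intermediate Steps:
11333*(4 - d(3, 6)) = 11333*(4 - 3*(1 + 6)) = 11333*(4 - 3*7) = 11333*(4 - 1*21) = 11333*(4 - 21) = 11333*(-17) = -192661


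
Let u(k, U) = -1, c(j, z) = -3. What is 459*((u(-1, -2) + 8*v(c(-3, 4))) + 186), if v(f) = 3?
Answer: 95931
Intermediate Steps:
459*((u(-1, -2) + 8*v(c(-3, 4))) + 186) = 459*((-1 + 8*3) + 186) = 459*((-1 + 24) + 186) = 459*(23 + 186) = 459*209 = 95931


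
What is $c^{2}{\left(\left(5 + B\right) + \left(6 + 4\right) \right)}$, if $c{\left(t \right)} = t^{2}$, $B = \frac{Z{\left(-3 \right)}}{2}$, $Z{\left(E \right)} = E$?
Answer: $\frac{531441}{16} \approx 33215.0$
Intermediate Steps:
$B = - \frac{3}{2} \approx -1.5$
$c^{2}{\left(\left(5 + B\right) + \left(6 + 4\right) \right)} = \left(\left(\left(5 - \frac{3}{2}\right) + \left(6 + 4\right)\right)^{2}\right)^{2} = \left(\left(\frac{7}{2} + 10\right)^{2}\right)^{2} = \left(\left(\frac{27}{2}\right)^{2}\right)^{2} = \left(\frac{729}{4}\right)^{2} = \frac{531441}{16}$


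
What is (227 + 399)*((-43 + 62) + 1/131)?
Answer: 1558740/131 ≈ 11899.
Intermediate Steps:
(227 + 399)*((-43 + 62) + 1/131) = 626*(19 + 1/131) = 626*(2490/131) = 1558740/131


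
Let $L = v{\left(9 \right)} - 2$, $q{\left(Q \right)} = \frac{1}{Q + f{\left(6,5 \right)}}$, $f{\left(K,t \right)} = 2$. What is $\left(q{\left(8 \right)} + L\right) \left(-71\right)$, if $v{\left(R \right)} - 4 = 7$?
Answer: $- \frac{6461}{10} \approx -646.1$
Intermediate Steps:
$v{\left(R \right)} = 11$ ($v{\left(R \right)} = 4 + 7 = 11$)
$q{\left(Q \right)} = \frac{1}{2 + Q}$ ($q{\left(Q \right)} = \frac{1}{Q + 2} = \frac{1}{2 + Q}$)
$L = 9$ ($L = 11 - 2 = 9$)
$\left(q{\left(8 \right)} + L\right) \left(-71\right) = \left(\frac{1}{2 + 8} + 9\right) \left(-71\right) = \left(\frac{1}{10} + 9\right) \left(-71\right) = \frac{91}{10} \left(-71\right) = - \frac{6461}{10}$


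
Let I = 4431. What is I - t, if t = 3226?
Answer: 1205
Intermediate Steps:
I - t = 4431 - 1*3226 = 4431 - 3226 = 1205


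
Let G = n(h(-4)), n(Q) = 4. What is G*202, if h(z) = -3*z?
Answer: 808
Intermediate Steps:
G = 4
G*202 = 4*202 = 808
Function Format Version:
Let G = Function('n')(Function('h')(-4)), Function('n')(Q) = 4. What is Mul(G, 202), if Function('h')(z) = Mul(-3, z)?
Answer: 808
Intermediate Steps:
G = 4
Mul(G, 202) = Mul(4, 202) = 808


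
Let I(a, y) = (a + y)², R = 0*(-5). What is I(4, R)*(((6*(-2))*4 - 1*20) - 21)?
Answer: -1424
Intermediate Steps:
R = 0
I(4, R)*(((6*(-2))*4 - 1*20) - 21) = (4 + 0)²*(((6*(-2))*4 - 1*20) - 21) = 4²*((-12*4 - 20) - 21) = 16*((-48 - 20) - 21) = 16*(-68 - 21) = 16*(-89) = -1424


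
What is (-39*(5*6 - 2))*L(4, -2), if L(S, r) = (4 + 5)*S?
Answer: -39312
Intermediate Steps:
L(S, r) = 9*S
(-39*(5*6 - 2))*L(4, -2) = (-39*(5*6 - 2))*(9*4) = -39*(30 - 2)*36 = -39*28*36 = -1092*36 = -39312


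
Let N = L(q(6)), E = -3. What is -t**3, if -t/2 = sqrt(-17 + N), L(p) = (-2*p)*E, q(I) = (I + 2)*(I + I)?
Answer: 4472*sqrt(559) ≈ 1.0573e+5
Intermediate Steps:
q(I) = 2*I*(2 + I) (q(I) = (2 + I)*(2*I) = 2*I*(2 + I))
L(p) = 6*p (L(p) = -2*p*(-3) = 6*p)
N = 576 (N = 6*(2*6*(2 + 6)) = 6*(2*6*8) = 6*96 = 576)
t = -2*sqrt(559) (t = -2*sqrt(-17 + 576) = -2*sqrt(559) ≈ -47.286)
-t**3 = -(-2*sqrt(559))**3 = -(-4472)*sqrt(559) = 4472*sqrt(559)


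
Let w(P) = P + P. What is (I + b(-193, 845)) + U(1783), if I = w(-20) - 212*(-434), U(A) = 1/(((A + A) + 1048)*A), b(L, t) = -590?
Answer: 751745058037/8226762 ≈ 91378.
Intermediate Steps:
w(P) = 2*P
U(A) = 1/(A*(1048 + 2*A)) (U(A) = 1/((2*A + 1048)*A) = 1/((1048 + 2*A)*A) = 1/(A*(1048 + 2*A)))
I = 91968 (I = 2*(-20) - 212*(-434) = -40 + 92008 = 91968)
(I + b(-193, 845)) + U(1783) = (91968 - 590) + (½)/(1783*(524 + 1783)) = 91378 + (½)*(1/1783)/2307 = 91378 + (½)*(1/1783)*(1/2307) = 91378 + 1/8226762 = 751745058037/8226762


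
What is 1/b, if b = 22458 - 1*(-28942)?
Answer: 1/51400 ≈ 1.9455e-5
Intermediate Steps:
b = 51400 (b = 22458 + 28942 = 51400)
1/b = 1/51400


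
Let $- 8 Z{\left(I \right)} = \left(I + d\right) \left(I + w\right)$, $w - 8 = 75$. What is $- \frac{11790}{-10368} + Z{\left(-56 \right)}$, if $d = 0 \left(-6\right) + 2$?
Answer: $\frac{105631}{576} \approx 183.39$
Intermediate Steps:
$w = 83$ ($w = 8 + 75 = 83$)
$d = 2$ ($d = 0 + 2 = 2$)
$Z{\left(I \right)} = - \frac{\left(2 + I\right) \left(83 + I\right)}{8}$ ($Z{\left(I \right)} = - \frac{\left(I + 2\right) \left(I + 83\right)}{8} = - \frac{\left(2 + I\right) \left(83 + I\right)}{8}$)
$- \frac{11790}{-10368} + Z{\left(-56 \right)} = - \frac{11790}{-10368} - \left(- \frac{2297}{4} + 392\right) = \left(-11790\right) \left(- \frac{1}{10368}\right) - - \frac{729}{4} = \frac{655}{576} - - \frac{729}{4} = \frac{655}{576} + \frac{729}{4} = \frac{105631}{576}$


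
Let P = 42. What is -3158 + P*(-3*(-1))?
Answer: -3032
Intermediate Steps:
-3158 + P*(-3*(-1)) = -3158 + 42*(-3*(-1)) = -3158 + 42*3 = -3158 + 126 = -3032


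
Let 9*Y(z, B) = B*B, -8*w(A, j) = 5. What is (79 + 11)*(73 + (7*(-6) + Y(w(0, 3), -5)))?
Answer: 3040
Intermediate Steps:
w(A, j) = -5/8 (w(A, j) = -⅛*5 = -5/8)
Y(z, B) = B²/9 (Y(z, B) = (B*B)/9 = B²/9)
(79 + 11)*(73 + (7*(-6) + Y(w(0, 3), -5))) = (79 + 11)*(73 + (7*(-6) + (⅑)*(-5)²)) = 90*(73 + (-42 + (⅑)*25)) = 90*(73 + (-42 + 25/9)) = 90*(73 - 353/9) = 90*(304/9) = 3040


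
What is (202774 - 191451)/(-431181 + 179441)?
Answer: -11323/251740 ≈ -0.044979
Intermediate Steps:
(202774 - 191451)/(-431181 + 179441) = 11323/(-251740) = 11323*(-1/251740) = -11323/251740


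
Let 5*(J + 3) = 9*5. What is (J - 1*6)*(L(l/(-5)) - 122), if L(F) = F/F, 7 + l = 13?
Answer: 0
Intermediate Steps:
J = 6 (J = -3 + (9*5)/5 = -3 + (⅕)*45 = -3 + 9 = 6)
l = 6 (l = -7 + 13 = 6)
L(F) = 1
(J - 1*6)*(L(l/(-5)) - 122) = (6 - 1*6)*(1 - 122) = (6 - 6)*(-121) = 0*(-121) = 0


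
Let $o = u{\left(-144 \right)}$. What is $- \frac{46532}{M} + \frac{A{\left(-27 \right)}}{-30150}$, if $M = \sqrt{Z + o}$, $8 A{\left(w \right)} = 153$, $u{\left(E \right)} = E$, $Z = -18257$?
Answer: $- \frac{17}{26800} + \frac{46532 i \sqrt{18401}}{18401} \approx -0.00063433 + 343.03 i$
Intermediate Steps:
$o = -144$
$A{\left(w \right)} = \frac{153}{8}$ ($A{\left(w \right)} = \frac{1}{8} \cdot 153 = \frac{153}{8}$)
$M = i \sqrt{18401}$ ($M = \sqrt{-18257 - 144} = \sqrt{-18401} = i \sqrt{18401} \approx 135.65 i$)
$- \frac{46532}{M} + \frac{A{\left(-27 \right)}}{-30150} = - \frac{46532}{i \sqrt{18401}} + \frac{153}{8 \left(-30150\right)} = - 46532 \left(- \frac{i \sqrt{18401}}{18401}\right) + \frac{153}{8} \left(- \frac{1}{30150}\right) = \frac{46532 i \sqrt{18401}}{18401} - \frac{17}{26800} = - \frac{17}{26800} + \frac{46532 i \sqrt{18401}}{18401}$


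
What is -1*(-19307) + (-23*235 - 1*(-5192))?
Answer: 19094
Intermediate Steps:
-1*(-19307) + (-23*235 - 1*(-5192)) = 19307 + (-5405 + 5192) = 19307 - 213 = 19094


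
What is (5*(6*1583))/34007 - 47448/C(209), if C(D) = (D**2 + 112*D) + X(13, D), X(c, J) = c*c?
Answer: 790259142/1143621403 ≈ 0.69101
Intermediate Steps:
X(c, J) = c**2
C(D) = 169 + D**2 + 112*D (C(D) = (D**2 + 112*D) + 13**2 = (D**2 + 112*D) + 169 = 169 + D**2 + 112*D)
(5*(6*1583))/34007 - 47448/C(209) = (5*(6*1583))/34007 - 47448/(169 + 209**2 + 112*209) = (5*9498)*(1/34007) - 47448/(169 + 43681 + 23408) = 47490*(1/34007) - 47448/67258 = 47490/34007 - 47448*1/67258 = 47490/34007 - 23724/33629 = 790259142/1143621403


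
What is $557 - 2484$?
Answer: $-1927$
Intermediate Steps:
$557 - 2484 = -1927$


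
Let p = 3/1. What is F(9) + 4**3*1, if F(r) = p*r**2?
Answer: 307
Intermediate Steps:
p = 3 (p = 3*1 = 3)
F(r) = 3*r**2
F(9) + 4**3*1 = 3*9**2 + 4**3*1 = 3*81 + 64*1 = 243 + 64 = 307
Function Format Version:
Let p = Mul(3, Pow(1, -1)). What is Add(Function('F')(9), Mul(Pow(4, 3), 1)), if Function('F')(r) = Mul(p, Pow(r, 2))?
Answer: 307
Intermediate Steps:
p = 3 (p = Mul(3, 1) = 3)
Function('F')(r) = Mul(3, Pow(r, 2))
Add(Function('F')(9), Mul(Pow(4, 3), 1)) = Add(Mul(3, Pow(9, 2)), Mul(Pow(4, 3), 1)) = Add(Mul(3, 81), Mul(64, 1)) = Add(243, 64) = 307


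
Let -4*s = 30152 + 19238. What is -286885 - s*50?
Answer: 330490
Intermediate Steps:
s = -24695/2 (s = -(30152 + 19238)/4 = -¼*49390 = -24695/2 ≈ -12348.)
-286885 - s*50 = -286885 - (-24695)*50/2 = -286885 - 1*(-617375) = -286885 + 617375 = 330490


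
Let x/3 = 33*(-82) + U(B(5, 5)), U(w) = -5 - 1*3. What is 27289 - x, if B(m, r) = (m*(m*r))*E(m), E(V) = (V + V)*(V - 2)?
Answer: 35431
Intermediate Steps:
E(V) = 2*V*(-2 + V) (E(V) = (2*V)*(-2 + V) = 2*V*(-2 + V))
B(m, r) = 2*r*m³*(-2 + m) (B(m, r) = (m*(m*r))*(2*m*(-2 + m)) = (r*m²)*(2*m*(-2 + m)) = 2*r*m³*(-2 + m))
U(w) = -8 (U(w) = -5 - 3 = -8)
x = -8142 (x = 3*(33*(-82) - 8) = 3*(-2706 - 8) = 3*(-2714) = -8142)
27289 - x = 27289 - 1*(-8142) = 27289 + 8142 = 35431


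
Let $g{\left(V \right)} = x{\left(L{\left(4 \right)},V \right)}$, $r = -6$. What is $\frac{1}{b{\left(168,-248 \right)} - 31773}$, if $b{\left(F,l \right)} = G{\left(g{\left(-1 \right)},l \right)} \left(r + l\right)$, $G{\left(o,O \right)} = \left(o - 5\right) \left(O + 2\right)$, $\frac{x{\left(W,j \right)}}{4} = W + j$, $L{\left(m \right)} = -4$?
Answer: $- \frac{1}{1593873} \approx -6.274 \cdot 10^{-7}$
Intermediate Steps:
$x{\left(W,j \right)} = 4 W + 4 j$ ($x{\left(W,j \right)} = 4 \left(W + j\right) = 4 W + 4 j$)
$g{\left(V \right)} = -16 + 4 V$ ($g{\left(V \right)} = 4 \left(-4\right) + 4 V = -16 + 4 V$)
$G{\left(o,O \right)} = \left(-5 + o\right) \left(2 + O\right)$
$b{\left(F,l \right)} = \left(-50 - 25 l\right) \left(-6 + l\right)$ ($b{\left(F,l \right)} = \left(-10 - 5 l + 2 \left(-16 + 4 \left(-1\right)\right) + l \left(-16 + 4 \left(-1\right)\right)\right) \left(-6 + l\right) = \left(-10 - 5 l + 2 \left(-16 - 4\right) + l \left(-16 - 4\right)\right) \left(-6 + l\right) = \left(-10 - 5 l + 2 \left(-20\right) + l \left(-20\right)\right) \left(-6 + l\right) = \left(-10 - 5 l - 40 - 20 l\right) \left(-6 + l\right) = \left(-50 - 25 l\right) \left(-6 + l\right)$)
$\frac{1}{b{\left(168,-248 \right)} - 31773} = \frac{1}{- 25 \left(-6 - 248\right) \left(2 - 248\right) - 31773} = \frac{1}{\left(-25\right) \left(-254\right) \left(-246\right) - 31773} = \frac{1}{-1562100 - 31773} = \frac{1}{-1593873} = - \frac{1}{1593873}$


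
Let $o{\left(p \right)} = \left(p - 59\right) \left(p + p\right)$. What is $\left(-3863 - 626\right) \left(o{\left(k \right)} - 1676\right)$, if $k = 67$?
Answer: $2711356$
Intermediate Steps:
$o{\left(p \right)} = 2 p \left(-59 + p\right)$ ($o{\left(p \right)} = \left(-59 + p\right) 2 p = 2 p \left(-59 + p\right)$)
$\left(-3863 - 626\right) \left(o{\left(k \right)} - 1676\right) = \left(-3863 - 626\right) \left(2 \cdot 67 \left(-59 + 67\right) - 1676\right) = - 4489 \left(2 \cdot 67 \cdot 8 - 1676\right) = - 4489 \left(1072 - 1676\right) = \left(-4489\right) \left(-604\right) = 2711356$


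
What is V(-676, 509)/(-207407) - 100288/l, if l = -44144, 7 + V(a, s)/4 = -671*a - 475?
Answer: -3700539028/572235913 ≈ -6.4668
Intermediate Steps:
V(a, s) = -1928 - 2684*a (V(a, s) = -28 + 4*(-671*a - 475) = -28 + 4*(-475 - 671*a) = -28 + (-1900 - 2684*a) = -1928 - 2684*a)
V(-676, 509)/(-207407) - 100288/l = (-1928 - 2684*(-676))/(-207407) - 100288/(-44144) = (-1928 + 1814384)*(-1/207407) - 100288*(-1/44144) = 1812456*(-1/207407) + 6268/2759 = -1812456/207407 + 6268/2759 = -3700539028/572235913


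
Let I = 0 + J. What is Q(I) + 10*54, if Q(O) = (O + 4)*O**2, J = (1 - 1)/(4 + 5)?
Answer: 540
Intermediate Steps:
J = 0 (J = 0/9 = 0*(1/9) = 0)
I = 0 (I = 0 + 0 = 0)
Q(O) = O**2*(4 + O) (Q(O) = (4 + O)*O**2 = O**2*(4 + O))
Q(I) + 10*54 = 0**2*(4 + 0) + 10*54 = 0*4 + 540 = 0 + 540 = 540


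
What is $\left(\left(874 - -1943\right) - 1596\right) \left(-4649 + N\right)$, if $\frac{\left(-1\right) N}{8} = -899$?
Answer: $3105003$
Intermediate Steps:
$N = 7192$ ($N = \left(-8\right) \left(-899\right) = 7192$)
$\left(\left(874 - -1943\right) - 1596\right) \left(-4649 + N\right) = \left(\left(874 - -1943\right) - 1596\right) \left(-4649 + 7192\right) = \left(\left(874 + 1943\right) - 1596\right) 2543 = \left(2817 - 1596\right) 2543 = 1221 \cdot 2543 = 3105003$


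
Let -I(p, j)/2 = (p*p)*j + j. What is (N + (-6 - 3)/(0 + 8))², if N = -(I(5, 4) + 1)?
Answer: 2712609/64 ≈ 42385.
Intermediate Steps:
I(p, j) = -2*j - 2*j*p² (I(p, j) = -2*((p*p)*j + j) = -2*(p²*j + j) = -2*(j*p² + j) = -2*(j + j*p²) = -2*j - 2*j*p²)
N = 207 (N = -(-2*4*(1 + 5²) + 1) = -(-2*4*(1 + 25) + 1) = -(-2*4*26 + 1) = -(-208 + 1) = -1*(-207) = 207)
(N + (-6 - 3)/(0 + 8))² = (207 + (-6 - 3)/(0 + 8))² = (207 - 9/8)² = (1647/8)² = 2712609/64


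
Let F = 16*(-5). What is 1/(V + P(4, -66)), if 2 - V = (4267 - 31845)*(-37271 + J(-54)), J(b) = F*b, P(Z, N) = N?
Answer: -1/908722742 ≈ -1.1004e-9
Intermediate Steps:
F = -80
J(b) = -80*b
V = -908722676 (V = 2 - (4267 - 31845)*(-37271 - 80*(-54)) = 2 - (-27578)*(-37271 + 4320) = 2 - (-27578)*(-32951) = 2 - 1*908722678 = 2 - 908722678 = -908722676)
1/(V + P(4, -66)) = 1/(-908722676 - 66) = 1/(-908722742) = -1/908722742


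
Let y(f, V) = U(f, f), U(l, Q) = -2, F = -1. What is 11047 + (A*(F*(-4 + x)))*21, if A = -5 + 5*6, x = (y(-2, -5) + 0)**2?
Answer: 11047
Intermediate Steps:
y(f, V) = -2
x = 4 (x = (-2 + 0)**2 = (-2)**2 = 4)
A = 25 (A = -5 + 30 = 25)
11047 + (A*(F*(-4 + x)))*21 = 11047 + (25*(-(-4 + 4)))*21 = 11047 + (25*(-1*0))*21 = 11047 + (25*0)*21 = 11047 + 0*21 = 11047 + 0 = 11047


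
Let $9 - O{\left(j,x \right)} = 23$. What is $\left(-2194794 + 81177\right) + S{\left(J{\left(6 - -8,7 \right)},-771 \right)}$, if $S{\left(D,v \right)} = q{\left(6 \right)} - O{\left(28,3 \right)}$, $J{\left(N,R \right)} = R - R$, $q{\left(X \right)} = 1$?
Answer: $-2113602$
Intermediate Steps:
$O{\left(j,x \right)} = -14$ ($O{\left(j,x \right)} = 9 - 23 = -14$)
$J{\left(N,R \right)} = 0$
$S{\left(D,v \right)} = 15$ ($S{\left(D,v \right)} = 1 - -14 = 1 + 14 = 15$)
$\left(-2194794 + 81177\right) + S{\left(J{\left(6 - -8,7 \right)},-771 \right)} = \left(-2194794 + 81177\right) + 15 = -2113617 + 15 = -2113602$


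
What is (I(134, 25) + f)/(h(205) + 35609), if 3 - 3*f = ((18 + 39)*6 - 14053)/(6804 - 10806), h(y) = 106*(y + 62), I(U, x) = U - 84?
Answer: 598595/767315466 ≈ 0.00078012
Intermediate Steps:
I(U, x) = -84 + U
h(y) = 6572 + 106*y (h(y) = 106*(62 + y) = 6572 + 106*y)
f = -1705/12006 (f = 1 - ((18 + 39)*6 - 14053)/(3*(6804 - 10806)) = 1 - (57*6 - 14053)/(3*(-4002)) = 1 - (342 - 14053)*(-1)/(3*4002) = 1 - (-13711)*(-1)/(3*4002) = 1 - 1/3*13711/4002 = 1 - 13711/12006 = -1705/12006 ≈ -0.14201)
(I(134, 25) + f)/(h(205) + 35609) = ((-84 + 134) - 1705/12006)/((6572 + 106*205) + 35609) = (50 - 1705/12006)/((6572 + 21730) + 35609) = 598595/(12006*(28302 + 35609)) = (598595/12006)/63911 = (598595/12006)*(1/63911) = 598595/767315466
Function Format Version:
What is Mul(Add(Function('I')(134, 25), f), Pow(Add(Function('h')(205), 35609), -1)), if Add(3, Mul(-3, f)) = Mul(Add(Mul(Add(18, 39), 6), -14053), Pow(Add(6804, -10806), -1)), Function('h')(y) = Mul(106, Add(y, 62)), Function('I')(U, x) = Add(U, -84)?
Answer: Rational(598595, 767315466) ≈ 0.00078012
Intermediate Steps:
Function('I')(U, x) = Add(-84, U)
Function('h')(y) = Add(6572, Mul(106, y)) (Function('h')(y) = Mul(106, Add(62, y)) = Add(6572, Mul(106, y)))
f = Rational(-1705, 12006) (f = Add(1, Mul(Rational(-1, 3), Mul(Add(Mul(Add(18, 39), 6), -14053), Pow(Add(6804, -10806), -1)))) = Add(1, Mul(Rational(-1, 3), Mul(Add(Mul(57, 6), -14053), Pow(-4002, -1)))) = Add(1, Mul(Rational(-1, 3), Mul(Add(342, -14053), Rational(-1, 4002)))) = Add(1, Mul(Rational(-1, 3), Mul(-13711, Rational(-1, 4002)))) = Add(1, Mul(Rational(-1, 3), Rational(13711, 4002))) = Add(1, Rational(-13711, 12006)) = Rational(-1705, 12006) ≈ -0.14201)
Mul(Add(Function('I')(134, 25), f), Pow(Add(Function('h')(205), 35609), -1)) = Mul(Add(Add(-84, 134), Rational(-1705, 12006)), Pow(Add(Add(6572, Mul(106, 205)), 35609), -1)) = Mul(Add(50, Rational(-1705, 12006)), Pow(Add(Add(6572, 21730), 35609), -1)) = Mul(Rational(598595, 12006), Pow(Add(28302, 35609), -1)) = Mul(Rational(598595, 12006), Pow(63911, -1)) = Mul(Rational(598595, 12006), Rational(1, 63911)) = Rational(598595, 767315466)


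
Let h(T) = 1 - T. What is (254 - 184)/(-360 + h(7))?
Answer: -35/183 ≈ -0.19126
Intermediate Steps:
(254 - 184)/(-360 + h(7)) = (254 - 184)/(-360 + (1 - 1*7)) = 70/(-360 + (1 - 7)) = 70/(-360 - 6) = 70/(-366) = 70*(-1/366) = -35/183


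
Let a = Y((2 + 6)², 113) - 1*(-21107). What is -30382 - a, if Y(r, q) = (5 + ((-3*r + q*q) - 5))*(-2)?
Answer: -26335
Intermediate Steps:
Y(r, q) = -2*q² + 6*r (Y(r, q) = (5 + ((-3*r + q²) - 5))*(-2) = (5 + ((q² - 3*r) - 5))*(-2) = (5 + (-5 + q² - 3*r))*(-2) = (q² - 3*r)*(-2) = -2*q² + 6*r)
a = -4047 (a = (-2*113² + 6*(2 + 6)²) - 1*(-21107) = (-2*12769 + 6*8²) + 21107 = (-25538 + 6*64) + 21107 = (-25538 + 384) + 21107 = -25154 + 21107 = -4047)
-30382 - a = -30382 - 1*(-4047) = -30382 + 4047 = -26335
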